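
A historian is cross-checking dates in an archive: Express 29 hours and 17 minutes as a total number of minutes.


Hours: 29
Extra minutes: 17
Minutes per hour: 60
Hours to minutes: 29 x 60 = 1740
Total: 1740 + 17 = 1757

1757


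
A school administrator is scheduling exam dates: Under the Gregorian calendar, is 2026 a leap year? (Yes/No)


Year: 2026
Divisible by 4? 2026 / 4 = 506.5 -> No
Not divisible by 4, so NOT a leap year

No


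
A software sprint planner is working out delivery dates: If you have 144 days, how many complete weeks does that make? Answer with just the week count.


Total days: 144
Days per week: 7
Division: 144 / 7 = 20 remainder 4
Complete weeks: 20
Remaining days: 4

20


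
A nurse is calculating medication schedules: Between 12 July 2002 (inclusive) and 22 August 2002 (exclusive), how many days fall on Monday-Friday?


Start: 2002-07-12 (Friday)
End (exclusive): 2002-08-22 (Thursday)
Total calendar days: 41
Full weeks: 41 // 7 = 5 -> 25 weekdays
Remaining 6 days starting on Friday:
  Fri(w), Sat(-), Sun(-), Mon(w), Tue(w), Wed(w) -> 4 weekdays
Total business days: 25 + 4 = 29

29


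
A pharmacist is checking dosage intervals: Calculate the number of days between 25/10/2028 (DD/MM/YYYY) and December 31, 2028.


Start: October 25, 2028
End: December 31, 2028
Days left in October: 6
November: 30
December: 31
Sum of remaining months: 61
Total: 6 + 61 = 67

67


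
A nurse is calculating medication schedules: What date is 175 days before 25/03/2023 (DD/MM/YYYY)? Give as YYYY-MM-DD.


Start: 2023-03-25
Subtracting 175 days
Days already passed in March: 25
After going back through March: 150 more days to subtract
February 2023: 28 days, 122 remaining
January 2023: 31 days, 91 remaining
December 2022: 31 days, 60 remaining
November 2022: 30 days, 30 remaining
Result: 2022-10-01

2022-10-01


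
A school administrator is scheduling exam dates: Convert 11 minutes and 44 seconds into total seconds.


Minutes: 11
Seconds: 44
Convert minutes to seconds: 11 x 60 = 660
Add remaining seconds: 660 + 44 = 704

704


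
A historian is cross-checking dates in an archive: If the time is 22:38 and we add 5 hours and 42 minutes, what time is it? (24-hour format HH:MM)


Start time: 22:38
Adding: 5 hours 42 minutes
Minutes: 38 + 42 = 80
Minute overflow: 80 >= 60, so carry 1 hour, minutes = 20
Hours: 22 + 5 + 1 = 28
Hour wraparound: 28 mod 24 = 4
Result: 04:20

04:20


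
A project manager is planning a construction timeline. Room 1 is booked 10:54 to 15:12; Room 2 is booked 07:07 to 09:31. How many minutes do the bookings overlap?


Interval A: [654, 912] minutes from midnight
Interval B: [427, 571] minutes from midnight
Overlap start = max(654, 427) = 654
Overlap end = min(912, 571) = 571
End <= start, so the intervals do not overlap: 0 minutes

0


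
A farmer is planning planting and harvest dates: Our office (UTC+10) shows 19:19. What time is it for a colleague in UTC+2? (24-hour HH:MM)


Local time: 19:19 at UTC+10 (offset 10h)
Target zone: UTC+2 (offset 2h)
Difference: 2 - (10) = -8 hours
Calculation: 19 + (-8) = 11
Result: 11:19

11:19


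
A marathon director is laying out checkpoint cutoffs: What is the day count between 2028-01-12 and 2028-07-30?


Start date: 2028-01-12
End date: 2028-07-30
Jan 2028: +20 days
Feb 2028: +29 days
Mar 2028: +31 days
... (4 more months)
Total: 200 days

200


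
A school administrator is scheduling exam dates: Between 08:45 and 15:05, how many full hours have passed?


Start: 08:45
End: 15:05
Hour difference: 15 - 8 = 7 hours
Minute difference: 5 - 45 = -40 minutes
Total minutes: 380
Complete hours: 380 / 60 = 6 (remainder 20)

6


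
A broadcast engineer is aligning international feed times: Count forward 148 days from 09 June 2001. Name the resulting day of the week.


Start: 2001-06-09 (Saturday)
Step 1 - find target date: add 148 days
  2001-06-09 + 148 days = 2001-11-04
Step 2 - day of week:
  148 mod 7 = 1
  Saturday + 1 days -> Sunday
Result: Sunday (2001-11-04)

Sunday


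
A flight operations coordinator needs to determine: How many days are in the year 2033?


Year: 2033
Check leap year rules:
Divisible by 4? No
2033 is not a leap year
Days: 365

365


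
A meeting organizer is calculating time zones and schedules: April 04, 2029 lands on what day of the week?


Date: 2029-04-04
January 1, 2029 is a Monday
Day of year: 94
Offset from Jan 1: 93 days
93 mod 7 = 2
Result: Wednesday

Wednesday


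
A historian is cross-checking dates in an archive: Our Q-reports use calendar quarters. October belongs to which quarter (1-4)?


Month: October (month 10)
Q1: January-March (months 1-3)
Q2: April-June (months 4-6)
Q3: July-September (months 7-9)
Q4: October-December (months 10-12)
Month 10 falls in Q4

4


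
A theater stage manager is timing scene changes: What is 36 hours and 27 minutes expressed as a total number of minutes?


Hours: 36
Minutes: 27
Convert hours to minutes: 36 x 60 = 2160
Add remaining minutes: 2160 + 27 = 2187

2187


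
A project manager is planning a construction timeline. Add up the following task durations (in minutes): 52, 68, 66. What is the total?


Durations: 52, 68, 66
Running sum: 52
+ 68 = 120
+ 66 = 186
Total duration: 186 minutes
That is 3 hours and 6 minutes

186


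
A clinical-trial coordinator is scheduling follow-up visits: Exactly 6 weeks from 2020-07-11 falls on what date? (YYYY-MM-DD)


Start: 2020-07-11
Weeks to add: 6
Convert to days: 6 x 7 = 42 days
Add 42 days to 2020-07-11
Result: 2020-08-22

2020-08-22


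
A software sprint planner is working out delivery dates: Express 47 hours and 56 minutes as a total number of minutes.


Hours: 47
Extra minutes: 56
Minutes per hour: 60
Hours to minutes: 47 x 60 = 2820
Total: 2820 + 56 = 2876

2876


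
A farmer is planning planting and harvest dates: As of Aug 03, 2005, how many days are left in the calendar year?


Start: August 03, 2005
End: December 31, 2005
Days left in August: 28
September: 30
October: 31
November: 30
December: 31
Sum of remaining months: 122
Total: 28 + 122 = 150

150


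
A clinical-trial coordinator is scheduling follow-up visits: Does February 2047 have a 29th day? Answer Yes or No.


Year: 2047
Divisible by 4? 2047 / 4 = 511.75 -> No
Not divisible by 4, so NOT a leap year

No


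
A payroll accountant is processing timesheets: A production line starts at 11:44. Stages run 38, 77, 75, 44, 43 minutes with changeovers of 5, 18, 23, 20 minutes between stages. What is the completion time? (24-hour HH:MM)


Start: 11:44 = 704 min from midnight
  after task 1 (38 min): 12:22
  after break (5 min): 12:27
  after task 2 (77 min): 13:44
  after break (18 min): 14:02
  after task 3 (75 min): 15:17
  after break (23 min): 15:40
  after task 4 (44 min): 16:24
  after break (20 min): 16:44
  after task 5 (43 min): 17:27
Total elapsed: 343 minutes
End time: 17:27

17:27


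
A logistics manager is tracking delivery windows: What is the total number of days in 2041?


Year: 2041
Check leap year rules:
Divisible by 4? No
2041 is not a leap year
Days: 365

365


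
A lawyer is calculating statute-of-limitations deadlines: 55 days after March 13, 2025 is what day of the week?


Start: 2025-03-13 (Thursday)
Step 1 - find target date: add 55 days
  2025-03-13 + 55 days = 2025-05-07
Step 2 - day of week:
  55 mod 7 = 6
  Thursday + 6 days -> Wednesday
Result: Wednesday (2025-05-07)

Wednesday


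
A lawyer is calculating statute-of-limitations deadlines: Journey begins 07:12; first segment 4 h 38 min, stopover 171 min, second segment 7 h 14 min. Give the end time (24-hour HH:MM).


Depart: 07:12
Leg 1: +278 min -> 11:50
Layover: +171 min -> 14:41
Leg 2: +434 min -> 21:55
Total travel: 883 minutes = 14h 43m
Arrival: 21:55

21:55


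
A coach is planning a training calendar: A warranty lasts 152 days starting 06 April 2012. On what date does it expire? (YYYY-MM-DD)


Start: 2012-04-06
Adding 152 days
Days remaining in April: 24
After April: 128 days still to add
May 2012: 31 days, 97 remaining
June 2012: 30 days, 67 remaining
July 2012: 31 days, 36 remaining
August 2012: 31 days, 5 remaining
Result: 2012-09-05

2012-09-05


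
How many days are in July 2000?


Month: July
Year: 2000
July is a 31-day month
Total: 31 days

31


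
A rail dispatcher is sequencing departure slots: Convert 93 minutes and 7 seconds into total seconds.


Minutes: 93
Seconds: 7
Convert minutes to seconds: 93 x 60 = 5580
Add remaining seconds: 5580 + 7 = 5587

5587


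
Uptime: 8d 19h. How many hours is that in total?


Days: 8
Extra hours: 19
Hours per day: 24
Days to hours: 8 x 24 = 192
Total: 192 + 19 = 211

211


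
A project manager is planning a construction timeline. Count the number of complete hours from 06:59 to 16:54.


Start: 06:59
End: 16:54
Hour difference: 16 - 6 = 10 hours
Minute difference: 54 - 59 = -5 minutes
Total minutes: 595
Complete hours: 595 / 60 = 9 (remainder 55)

9


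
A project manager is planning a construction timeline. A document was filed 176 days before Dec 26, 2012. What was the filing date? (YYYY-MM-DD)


Start: 2012-12-26
Subtracting 176 days
Days already passed in December: 26
After going back through December: 150 more days to subtract
November 2012: 30 days, 120 remaining
October 2012: 31 days, 89 remaining
September 2012: 30 days, 59 remaining
August 2012: 31 days, 28 remaining
Result: 2012-07-03

2012-07-03


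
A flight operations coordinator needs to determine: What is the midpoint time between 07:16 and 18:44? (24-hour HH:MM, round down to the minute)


Start time: 07:16 = 436 minutes from midnight
End time: 18:44 = 1124 minutes from midnight
Sum: 436 + 1124 = 1560
Midpoint: 1560 / 2 = 780 minutes
Convert: 780 / 60 = 13 hours, 0 minutes
Result: 13:00

13:00


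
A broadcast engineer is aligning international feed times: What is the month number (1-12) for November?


Calendar month order:
10. October
11. November <--
12. December
November is month number 11

11


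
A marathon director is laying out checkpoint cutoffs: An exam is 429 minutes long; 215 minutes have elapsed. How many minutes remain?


Total budget: 429 minutes
Time used: 215 minutes
Remaining: 429 - 215 = 214 minutes
Percent used: 50.1%
Percent remaining: 49.9%

214


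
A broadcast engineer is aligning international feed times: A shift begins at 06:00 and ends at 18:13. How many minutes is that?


Start time: 06:00 = 360 minutes from midnight
End time: 18:13 = 1093 minutes from midnight
Difference: 1093 - 360 = 733 minutes
That is 12 hours and 13 minutes

733


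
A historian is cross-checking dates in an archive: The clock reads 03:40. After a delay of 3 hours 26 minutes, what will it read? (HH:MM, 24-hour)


Start time: 03:40
Adding: 3 hours 26 minutes
Minutes: 40 + 26 = 66
Minute overflow: 66 >= 60, so carry 1 hour, minutes = 6
Hours: 3 + 3 + 1 = 7
Result: 07:06

07:06


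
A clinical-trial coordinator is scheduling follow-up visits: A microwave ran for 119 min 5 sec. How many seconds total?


Minutes: 119
Extra seconds: 5
Seconds per minute: 60
Minutes to seconds: 119 x 60 = 7140
Total: 7140 + 5 = 7145

7145


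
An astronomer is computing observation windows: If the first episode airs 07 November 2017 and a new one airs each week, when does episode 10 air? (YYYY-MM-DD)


First occurrence: 2017-11-07 (occurrence 1)
Each occurrence is 7 days after the previous.
Occurrence 10 is 9 weeks after the first.
9 weeks = 63 days
2017-11-07 + 63 days = 2018-01-09

2018-01-09


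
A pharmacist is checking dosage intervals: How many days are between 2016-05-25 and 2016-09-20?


Start date: 2016-05-25
End date: 2016-09-20
May 2016: +7 days
Jun 2016: +30 days
Jul 2016: +31 days
Aug 2016: +31 days
Sep 2016: +19 days
Total: 118 days

118


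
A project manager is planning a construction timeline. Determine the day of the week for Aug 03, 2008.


Date: 2008-08-03
January 1, 2008 is a Tuesday
Day of year: 216
Offset from Jan 1: 215 days
215 mod 7 = 5
Result: Sunday

Sunday


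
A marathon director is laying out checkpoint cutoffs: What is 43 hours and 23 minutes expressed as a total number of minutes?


Hours: 43
Minutes: 23
Convert hours to minutes: 43 x 60 = 2580
Add remaining minutes: 2580 + 23 = 2603

2603


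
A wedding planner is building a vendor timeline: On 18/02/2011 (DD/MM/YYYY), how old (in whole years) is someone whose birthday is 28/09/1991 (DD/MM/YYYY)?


Birth: 1991-09-28
Reference: 2011-02-18
Year difference: 2011 - 1991 = 20
Has birthday (09-28) occurred by 02-18? No
Birthday not yet reached this year -> subtract 1
Age in full years: 19

19


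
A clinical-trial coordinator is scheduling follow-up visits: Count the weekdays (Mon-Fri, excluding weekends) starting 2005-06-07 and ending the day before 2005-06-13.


Start: 2005-06-07 (Tuesday)
End (exclusive): 2005-06-13 (Monday)
Total calendar days: 6
Full weeks: 6 // 7 = 0 -> 0 weekdays
Remaining 6 days starting on Tuesday:
  Tue(w), Wed(w), Thu(w), Fri(w), Sat(-), Sun(-) -> 4 weekdays
Total business days: 0 + 4 = 4

4


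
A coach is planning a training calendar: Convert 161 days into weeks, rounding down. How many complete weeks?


Total days: 161
Days per week: 7
Division: 161 / 7 = 23 remainder 0
Complete weeks: 23
Remaining days: 0

23


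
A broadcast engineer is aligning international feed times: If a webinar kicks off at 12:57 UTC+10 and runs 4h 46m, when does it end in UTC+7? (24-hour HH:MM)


Start: 12:57 in UTC+10
Step 1 - add duration:
  minutes: 57 + 46 = 103 (carry 1h)
  hours: 12 + 4 + 1 = 17
  end in UTC+10: 17:43
Step 2 - convert UTC+10 -> UTC+7:
  offset difference: 7 - (10) = -3 hours
  17 + (-3) = 14 -> mod 24 = 14
Result: 14:43 in UTC+7

14:43


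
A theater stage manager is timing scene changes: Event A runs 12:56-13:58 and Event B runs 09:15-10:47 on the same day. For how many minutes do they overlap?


Interval A: [776, 838] minutes from midnight
Interval B: [555, 647] minutes from midnight
Overlap start = max(776, 555) = 776
Overlap end = min(838, 647) = 647
End <= start, so the intervals do not overlap: 0 minutes

0


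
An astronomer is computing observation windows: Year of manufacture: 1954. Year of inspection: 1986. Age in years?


Birth year: 1954
Current year: 1986
Age = current year - birth year
Age = 1986 - 1954 = 32

32


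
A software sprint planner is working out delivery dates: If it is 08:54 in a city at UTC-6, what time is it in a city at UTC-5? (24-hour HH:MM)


Local time: 08:54 at UTC-6 (offset -6h)
Target zone: UTC-5 (offset -5h)
Difference: -5 - (-6) = 1 hours
Calculation: 8 + (1) = 9
Result: 09:54

09:54


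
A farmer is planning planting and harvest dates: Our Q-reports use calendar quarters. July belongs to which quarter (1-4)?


Month: July (month 7)
Q1: January-March (months 1-3)
Q2: April-June (months 4-6)
Q3: July-September (months 7-9)
Q4: October-December (months 10-12)
Month 7 falls in Q3

3


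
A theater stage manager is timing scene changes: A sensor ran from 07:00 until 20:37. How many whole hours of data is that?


Start: 07:00
End: 20:37
Hour difference: 20 - 7 = 13 hours
Minute difference: 37 - 0 = 37 minutes
Total minutes: 817
Complete hours: 817 / 60 = 13 (remainder 37)

13


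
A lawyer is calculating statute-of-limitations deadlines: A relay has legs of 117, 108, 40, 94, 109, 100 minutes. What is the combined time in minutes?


Durations: 117, 108, 40, 94, 109, 100
Running sum: 117
+ 108 = 225
+ 40 = 265
+ 94 = 359
+ 109 = 468
+ 100 = 568
Total duration: 568 minutes
That is 9 hours and 28 minutes

568


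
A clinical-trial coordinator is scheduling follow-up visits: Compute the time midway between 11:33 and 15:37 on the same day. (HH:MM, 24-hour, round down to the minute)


Start time: 11:33 = 693 minutes from midnight
End time: 15:37 = 937 minutes from midnight
Sum: 693 + 937 = 1630
Midpoint: 1630 / 2 = 815 minutes
Convert: 815 / 60 = 13 hours, 35 minutes
Result: 13:35

13:35


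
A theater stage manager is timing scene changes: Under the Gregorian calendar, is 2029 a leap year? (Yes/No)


Year: 2029
Divisible by 4? 2029 / 4 = 507.25 -> No
Not divisible by 4, so NOT a leap year

No


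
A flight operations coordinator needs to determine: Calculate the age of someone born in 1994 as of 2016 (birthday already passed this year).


Birth year: 1994
Current year: 2016
Age = current year - birth year
Age = 2016 - 1994 = 22

22


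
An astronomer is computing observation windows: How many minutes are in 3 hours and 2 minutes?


Hours: 3
Extra minutes: 2
Minutes per hour: 60
Hours to minutes: 3 x 60 = 180
Total: 180 + 2 = 182

182


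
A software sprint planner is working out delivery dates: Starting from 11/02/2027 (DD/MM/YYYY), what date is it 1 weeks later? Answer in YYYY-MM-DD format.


Start: 2027-02-11
Weeks to add: 1
Convert to days: 1 x 7 = 7 days
Add 7 days to 2027-02-11
Result: 2027-02-18

2027-02-18


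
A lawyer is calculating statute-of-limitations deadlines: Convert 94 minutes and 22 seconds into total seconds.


Minutes: 94
Seconds: 22
Convert minutes to seconds: 94 x 60 = 5640
Add remaining seconds: 5640 + 22 = 5662

5662


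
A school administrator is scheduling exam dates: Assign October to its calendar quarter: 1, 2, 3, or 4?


Month: October (month 10)
Q1: January-March (months 1-3)
Q2: April-June (months 4-6)
Q3: July-September (months 7-9)
Q4: October-December (months 10-12)
Month 10 falls in Q4

4


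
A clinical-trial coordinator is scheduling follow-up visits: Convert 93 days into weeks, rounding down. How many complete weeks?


Total days: 93
Days per week: 7
Division: 93 / 7 = 13 remainder 2
Complete weeks: 13
Remaining days: 2

13


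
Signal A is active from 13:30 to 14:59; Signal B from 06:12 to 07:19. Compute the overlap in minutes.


Interval A: [810, 899] minutes from midnight
Interval B: [372, 439] minutes from midnight
Overlap start = max(810, 372) = 810
Overlap end = min(899, 439) = 439
End <= start, so the intervals do not overlap: 0 minutes

0


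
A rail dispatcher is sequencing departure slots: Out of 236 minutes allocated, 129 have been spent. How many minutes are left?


Total budget: 236 minutes
Time used: 129 minutes
Remaining: 236 - 129 = 107 minutes
Percent used: 54.7%
Percent remaining: 45.3%

107


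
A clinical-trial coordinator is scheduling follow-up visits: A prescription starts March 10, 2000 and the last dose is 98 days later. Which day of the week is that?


Start: 2000-03-10 (Friday)
Step 1 - find target date: add 98 days
  2000-03-10 + 98 days = 2000-06-16
Step 2 - day of week:
  98 mod 7 = 0
  Friday + 0 days -> Friday
Result: Friday (2000-06-16)

Friday


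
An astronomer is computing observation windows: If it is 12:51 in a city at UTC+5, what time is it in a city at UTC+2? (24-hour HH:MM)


Local time: 12:51 at UTC+5 (offset 5h)
Target zone: UTC+2 (offset 2h)
Difference: 2 - (5) = -3 hours
Calculation: 12 + (-3) = 9
Result: 09:51

09:51


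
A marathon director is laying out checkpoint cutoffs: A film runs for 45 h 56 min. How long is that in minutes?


Hours: 45
Minutes: 56
Convert hours to minutes: 45 x 60 = 2700
Add remaining minutes: 2700 + 56 = 2756

2756


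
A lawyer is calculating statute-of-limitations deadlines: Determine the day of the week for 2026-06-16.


Date: 2026-06-16
January 1, 2026 is a Thursday
Day of year: 167
Offset from Jan 1: 166 days
166 mod 7 = 5
Result: Tuesday

Tuesday


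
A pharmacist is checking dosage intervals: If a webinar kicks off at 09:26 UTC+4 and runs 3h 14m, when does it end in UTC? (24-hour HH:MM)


Start: 09:26 in UTC+4
Step 1 - add duration:
  minutes: 26 + 14 = 40
  hours: 9 + 3 + 0 = 12
  end in UTC+4: 12:40
Step 2 - convert UTC+4 -> UTC:
  offset difference: 0 - (4) = -4 hours
  12 + (-4) = 8 -> mod 24 = 8
Result: 08:40 in UTC

08:40


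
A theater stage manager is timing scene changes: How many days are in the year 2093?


Year: 2093
Check leap year rules:
Divisible by 4? No
2093 is not a leap year
Days: 365

365


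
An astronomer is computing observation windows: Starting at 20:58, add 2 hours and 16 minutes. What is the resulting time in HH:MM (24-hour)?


Start time: 20:58
Adding: 2 hours 16 minutes
Minutes: 58 + 16 = 74
Minute overflow: 74 >= 60, so carry 1 hour, minutes = 14
Hours: 20 + 2 + 1 = 23
Result: 23:14

23:14


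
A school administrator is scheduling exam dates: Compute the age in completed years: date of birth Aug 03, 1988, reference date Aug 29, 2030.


Birth: 1988-08-03
Reference: 2030-08-29
Year difference: 2030 - 1988 = 42
Has birthday (08-03) occurred by 08-29? Yes
Age in full years: 42

42


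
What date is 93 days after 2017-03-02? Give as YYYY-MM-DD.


Start: 2017-03-02
Adding 93 days
Days remaining in March: 29
After March: 64 days still to add
April 2017: 30 days, 34 remaining
May 2017: 31 days, 3 remaining
June 2017 has 30 days, need 3
Result: 2017-06-03

2017-06-03


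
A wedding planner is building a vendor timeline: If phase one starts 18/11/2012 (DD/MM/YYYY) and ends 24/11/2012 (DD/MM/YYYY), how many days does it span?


Start date: 2012-11-18
End date: 2012-11-24
Nov 2012: +6 days
Total: 6 days

6


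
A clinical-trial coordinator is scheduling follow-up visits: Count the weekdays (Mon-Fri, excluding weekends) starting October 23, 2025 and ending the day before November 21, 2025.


Start: 2025-10-23 (Thursday)
End (exclusive): 2025-11-21 (Friday)
Total calendar days: 29
Full weeks: 29 // 7 = 4 -> 20 weekdays
Remaining 1 days starting on Thursday:
  Thu(w) -> 1 weekdays
Total business days: 20 + 1 = 21

21


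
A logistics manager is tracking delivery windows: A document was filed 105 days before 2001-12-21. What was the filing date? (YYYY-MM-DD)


Start: 2001-12-21
Subtracting 105 days
Days already passed in December: 21
After going back through December: 84 more days to subtract
November 2001: 30 days, 54 remaining
October 2001: 31 days, 23 remaining
September 2001 has 30 days, need 23
Result: 2001-09-07

2001-09-07


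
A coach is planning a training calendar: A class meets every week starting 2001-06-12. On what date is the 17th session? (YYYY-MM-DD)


First occurrence: 2001-06-12 (occurrence 1)
Each occurrence is 7 days after the previous.
Occurrence 17 is 16 weeks after the first.
16 weeks = 112 days
2001-06-12 + 112 days = 2001-10-02

2001-10-02


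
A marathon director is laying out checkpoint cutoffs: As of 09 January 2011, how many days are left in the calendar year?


Start: January 09, 2011
End: December 31, 2011
Days left in January: 22
February: 28
March: 31
April: 30
May: 31
... plus remaining months
Sum of remaining months: 334
Total: 22 + 334 = 356

356


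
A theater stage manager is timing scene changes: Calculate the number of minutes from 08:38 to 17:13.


Start time: 08:38 = 518 minutes from midnight
End time: 17:13 = 1033 minutes from midnight
Difference: 1033 - 518 = 515 minutes
That is 8 hours and 35 minutes

515


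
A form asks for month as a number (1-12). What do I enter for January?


Calendar month order:
1. January <--
2. February
January is month number 1

1


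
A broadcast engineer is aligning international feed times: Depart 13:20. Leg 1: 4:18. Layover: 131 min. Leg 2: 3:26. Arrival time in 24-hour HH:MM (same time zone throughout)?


Depart: 13:20
Leg 1: +258 min -> 17:38
Layover: +131 min -> 19:49
Leg 2: +206 min -> 23:15
Total travel: 595 minutes = 9h 55m
Arrival: 23:15

23:15


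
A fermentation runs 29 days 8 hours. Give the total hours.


Days: 29
Extra hours: 8
Hours per day: 24
Days to hours: 29 x 24 = 696
Total: 696 + 8 = 704

704


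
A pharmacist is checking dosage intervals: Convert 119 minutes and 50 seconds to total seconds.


Minutes: 119
Extra seconds: 50
Seconds per minute: 60
Minutes to seconds: 119 x 60 = 7140
Total: 7140 + 50 = 7190

7190


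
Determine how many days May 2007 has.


Month: May
Year: 2007
May is a 31-day month
Total: 31 days

31


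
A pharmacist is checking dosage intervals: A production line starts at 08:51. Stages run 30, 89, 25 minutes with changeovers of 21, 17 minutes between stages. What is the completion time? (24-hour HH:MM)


Start: 08:51 = 531 min from midnight
  after task 1 (30 min): 09:21
  after break (21 min): 09:42
  after task 2 (89 min): 11:11
  after break (17 min): 11:28
  after task 3 (25 min): 11:53
Total elapsed: 182 minutes
End time: 11:53

11:53


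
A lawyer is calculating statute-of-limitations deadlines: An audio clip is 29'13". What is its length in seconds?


Minutes: 29
Seconds: 13
Convert minutes to seconds: 29 x 60 = 1740
Add remaining seconds: 1740 + 13 = 1753

1753


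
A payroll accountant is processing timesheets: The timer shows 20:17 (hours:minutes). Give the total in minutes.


Hours: 20
Minutes: 17
Convert hours to minutes: 20 x 60 = 1200
Add remaining minutes: 1200 + 17 = 1217

1217


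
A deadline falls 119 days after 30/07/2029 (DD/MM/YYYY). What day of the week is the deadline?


Start: 2029-07-30 (Monday)
Step 1 - find target date: add 119 days
  2029-07-30 + 119 days = 2029-11-26
Step 2 - day of week:
  119 mod 7 = 0
  Monday + 0 days -> Monday
Result: Monday (2029-11-26)

Monday


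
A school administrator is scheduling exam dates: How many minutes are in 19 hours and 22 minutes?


Hours: 19
Extra minutes: 22
Minutes per hour: 60
Hours to minutes: 19 x 60 = 1140
Total: 1140 + 22 = 1162

1162


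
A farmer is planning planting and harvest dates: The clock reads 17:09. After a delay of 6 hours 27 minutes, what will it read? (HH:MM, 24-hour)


Start time: 17:09
Adding: 6 hours 27 minutes
Minutes: 9 + 27 = 36
Hours: 17 + 6 + 0 = 23
Result: 23:36

23:36


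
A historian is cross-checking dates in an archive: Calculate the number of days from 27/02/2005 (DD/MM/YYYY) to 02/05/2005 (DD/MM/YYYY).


Start date: 2005-02-27
End date: 2005-05-02
Feb 2005: +2 days
Mar 2005: +31 days
Apr 2005: +30 days
May 2005: +1 days
Total: 64 days

64


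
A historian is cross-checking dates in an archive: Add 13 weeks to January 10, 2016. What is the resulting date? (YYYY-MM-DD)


Start: 2016-01-10
Weeks to add: 13
Convert to days: 13 x 7 = 91 days
Add 91 days to 2016-01-10
Result: 2016-04-10

2016-04-10


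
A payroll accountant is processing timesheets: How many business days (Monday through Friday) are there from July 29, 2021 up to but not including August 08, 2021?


Start: 2021-07-29 (Thursday)
End (exclusive): 2021-08-08 (Sunday)
Total calendar days: 10
Full weeks: 10 // 7 = 1 -> 5 weekdays
Remaining 3 days starting on Thursday:
  Thu(w), Fri(w), Sat(-) -> 2 weekdays
Total business days: 5 + 2 = 7

7


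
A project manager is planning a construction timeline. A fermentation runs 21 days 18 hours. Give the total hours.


Days: 21
Extra hours: 18
Hours per day: 24
Days to hours: 21 x 24 = 504
Total: 504 + 18 = 522

522


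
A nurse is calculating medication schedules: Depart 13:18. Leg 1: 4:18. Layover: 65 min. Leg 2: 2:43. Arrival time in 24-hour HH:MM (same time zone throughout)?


Depart: 13:18
Leg 1: +258 min -> 17:36
Layover: +65 min -> 18:41
Leg 2: +163 min -> 21:24
Total travel: 486 minutes = 8h 6m
Arrival: 21:24

21:24


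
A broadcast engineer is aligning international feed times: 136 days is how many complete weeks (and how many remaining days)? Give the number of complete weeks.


Total days: 136
Days per week: 7
Division: 136 / 7 = 19 remainder 3
Complete weeks: 19
Remaining days: 3

19


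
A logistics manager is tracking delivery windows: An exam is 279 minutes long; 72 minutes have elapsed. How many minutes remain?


Total budget: 279 minutes
Time used: 72 minutes
Remaining: 279 - 72 = 207 minutes
Percent used: 25.8%
Percent remaining: 74.2%

207


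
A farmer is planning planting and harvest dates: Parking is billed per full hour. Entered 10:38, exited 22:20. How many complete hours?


Start: 10:38
End: 22:20
Hour difference: 22 - 10 = 12 hours
Minute difference: 20 - 38 = -18 minutes
Total minutes: 702
Complete hours: 702 / 60 = 11 (remainder 42)

11


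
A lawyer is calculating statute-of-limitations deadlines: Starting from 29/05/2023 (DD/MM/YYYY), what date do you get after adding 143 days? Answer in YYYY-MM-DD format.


Start: 2023-05-29
Adding 143 days
Days remaining in May: 2
After May: 141 days still to add
June 2023: 30 days, 111 remaining
July 2023: 31 days, 80 remaining
August 2023: 31 days, 49 remaining
September 2023: 30 days, 19 remaining
Result: 2023-10-19

2023-10-19


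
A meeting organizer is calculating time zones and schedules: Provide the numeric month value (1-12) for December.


Calendar month order:
11. November
12. December <--
December is month number 12

12


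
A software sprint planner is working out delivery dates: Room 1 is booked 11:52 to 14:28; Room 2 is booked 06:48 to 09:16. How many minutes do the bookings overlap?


Interval A: [712, 868] minutes from midnight
Interval B: [408, 556] minutes from midnight
Overlap start = max(712, 408) = 712
Overlap end = min(868, 556) = 556
End <= start, so the intervals do not overlap: 0 minutes

0


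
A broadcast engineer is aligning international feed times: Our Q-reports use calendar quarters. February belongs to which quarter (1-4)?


Month: February (month 2)
Q1: January-March (months 1-3)
Q2: April-June (months 4-6)
Q3: July-September (months 7-9)
Q4: October-December (months 10-12)
Month 2 falls in Q1

1


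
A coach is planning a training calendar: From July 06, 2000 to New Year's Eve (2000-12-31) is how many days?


Start: July 06, 2000
End: December 31, 2000
Days left in July: 25
August: 31
September: 30
October: 31
November: 30
... plus remaining months
Sum of remaining months: 153
Total: 25 + 153 = 178

178


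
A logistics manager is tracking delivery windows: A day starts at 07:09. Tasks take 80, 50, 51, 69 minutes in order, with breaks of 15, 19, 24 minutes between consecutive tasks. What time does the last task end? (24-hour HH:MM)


Start: 07:09 = 429 min from midnight
  after task 1 (80 min): 08:29
  after break (15 min): 08:44
  after task 2 (50 min): 09:34
  after break (19 min): 09:53
  after task 3 (51 min): 10:44
  after break (24 min): 11:08
  after task 4 (69 min): 12:17
Total elapsed: 308 minutes
End time: 12:17

12:17


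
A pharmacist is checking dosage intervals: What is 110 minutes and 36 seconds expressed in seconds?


Minutes: 110
Extra seconds: 36
Seconds per minute: 60
Minutes to seconds: 110 x 60 = 6600
Total: 6600 + 36 = 6636

6636


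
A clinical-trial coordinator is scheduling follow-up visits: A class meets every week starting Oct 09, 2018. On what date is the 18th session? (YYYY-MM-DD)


First occurrence: 2018-10-09 (occurrence 1)
Each occurrence is 7 days after the previous.
Occurrence 18 is 17 weeks after the first.
17 weeks = 119 days
2018-10-09 + 119 days = 2019-02-05

2019-02-05


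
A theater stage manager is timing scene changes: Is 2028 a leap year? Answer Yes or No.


Year: 2028
Divisible by 4? 2028 / 4 = 507.0 -> Yes
Divisible by 100? 2028 / 100 = 20.28 -> No
Divisible by 4 but not 100, so it IS a leap year

Yes


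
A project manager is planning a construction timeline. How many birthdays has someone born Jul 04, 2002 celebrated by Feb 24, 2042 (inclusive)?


Birth: 2002-07-04
Reference: 2042-02-24
Year difference: 2042 - 2002 = 40
Has birthday (07-04) occurred by 02-24? No
Birthday not yet reached this year -> subtract 1
Age in full years: 39

39


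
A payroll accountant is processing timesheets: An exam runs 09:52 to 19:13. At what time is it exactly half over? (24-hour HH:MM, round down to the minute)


Start time: 09:52 = 592 minutes from midnight
End time: 19:13 = 1153 minutes from midnight
Sum: 592 + 1153 = 1745
Midpoint: 1745 / 2 = 872 minutes
Convert: 872 / 60 = 14 hours, 32 minutes
Result: 14:32

14:32


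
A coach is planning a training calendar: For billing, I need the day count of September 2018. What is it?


Month: September
Year: 2018
September is a 30-day month
Total: 30 days

30


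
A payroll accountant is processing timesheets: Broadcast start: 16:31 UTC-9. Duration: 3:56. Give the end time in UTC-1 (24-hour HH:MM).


Start: 16:31 in UTC-9
Step 1 - add duration:
  minutes: 31 + 56 = 87 (carry 1h)
  hours: 16 + 3 + 1 = 20
  end in UTC-9: 20:27
Step 2 - convert UTC-9 -> UTC-1:
  offset difference: -1 - (-9) = 8 hours
  20 + (8) = 28 -> mod 24 = 4
Result: 04:27 in UTC-1

04:27


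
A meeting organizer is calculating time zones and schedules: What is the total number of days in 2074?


Year: 2074
Check leap year rules:
Divisible by 4? No
2074 is not a leap year
Days: 365

365


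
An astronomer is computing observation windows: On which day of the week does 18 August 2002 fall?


Date: 2002-08-18
January 1, 2002 is a Tuesday
Day of year: 230
Offset from Jan 1: 229 days
229 mod 7 = 5
Result: Sunday

Sunday


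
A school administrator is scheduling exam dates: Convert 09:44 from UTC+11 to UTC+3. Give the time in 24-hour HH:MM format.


Local time: 09:44 at UTC+11 (offset 11h)
Target zone: UTC+3 (offset 3h)
Difference: 3 - (11) = -8 hours
Calculation: 9 + (-8) = 1
Result: 01:44

01:44


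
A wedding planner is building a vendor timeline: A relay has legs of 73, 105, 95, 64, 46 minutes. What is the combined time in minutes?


Durations: 73, 105, 95, 64, 46
Running sum: 73
+ 105 = 178
+ 95 = 273
+ 64 = 337
+ 46 = 383
Total duration: 383 minutes
That is 6 hours and 23 minutes

383


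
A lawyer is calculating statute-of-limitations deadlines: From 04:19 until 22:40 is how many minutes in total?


Start time: 04:19 = 259 minutes from midnight
End time: 22:40 = 1360 minutes from midnight
Difference: 1360 - 259 = 1101 minutes
That is 18 hours and 21 minutes

1101


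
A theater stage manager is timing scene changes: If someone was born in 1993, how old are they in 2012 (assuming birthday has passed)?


Birth year: 1993
Current year: 2012
Age = current year - birth year
Age = 2012 - 1993 = 19

19


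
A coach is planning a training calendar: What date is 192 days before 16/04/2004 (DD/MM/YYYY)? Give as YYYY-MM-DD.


Start: 2004-04-16
Subtracting 192 days
Days already passed in April: 16
After going back through April: 176 more days to subtract
March 2004: 31 days, 145 remaining
February 2004: 29 days, 116 remaining
January 2004: 31 days, 85 remaining
December 2003: 31 days, 54 remaining
Result: 2003-10-07

2003-10-07


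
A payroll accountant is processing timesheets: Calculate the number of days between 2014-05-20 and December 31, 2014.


Start: May 20, 2014
End: December 31, 2014
Days left in May: 11
June: 30
July: 31
August: 31
September: 30
... plus remaining months
Sum of remaining months: 214
Total: 11 + 214 = 225

225


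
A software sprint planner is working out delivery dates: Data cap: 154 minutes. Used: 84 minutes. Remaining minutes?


Total budget: 154 minutes
Time used: 84 minutes
Remaining: 154 - 84 = 70 minutes
Percent used: 54.5%
Percent remaining: 45.5%

70


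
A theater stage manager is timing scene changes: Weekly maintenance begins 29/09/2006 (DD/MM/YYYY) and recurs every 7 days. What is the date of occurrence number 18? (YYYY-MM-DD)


First occurrence: 2006-09-29 (occurrence 1)
Each occurrence is 7 days after the previous.
Occurrence 18 is 17 weeks after the first.
17 weeks = 119 days
2006-09-29 + 119 days = 2007-01-26

2007-01-26


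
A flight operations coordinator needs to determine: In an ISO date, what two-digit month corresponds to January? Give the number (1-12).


Calendar month order:
1. January <--
2. February
January is month number 1

1


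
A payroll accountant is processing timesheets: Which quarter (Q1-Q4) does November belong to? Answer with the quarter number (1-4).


Month: November (month 11)
Q1: January-March (months 1-3)
Q2: April-June (months 4-6)
Q3: July-September (months 7-9)
Q4: October-December (months 10-12)
Month 11 falls in Q4

4


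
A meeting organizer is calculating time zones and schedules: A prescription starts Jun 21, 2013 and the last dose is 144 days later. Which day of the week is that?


Start: 2013-06-21 (Friday)
Step 1 - find target date: add 144 days
  2013-06-21 + 144 days = 2013-11-12
Step 2 - day of week:
  144 mod 7 = 4
  Friday + 4 days -> Tuesday
Result: Tuesday (2013-11-12)

Tuesday


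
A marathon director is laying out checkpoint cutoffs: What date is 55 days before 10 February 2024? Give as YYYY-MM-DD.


Start: 2024-02-10
Subtracting 55 days
Days already passed in February: 10
After going back through February: 45 more days to subtract
January 2024: 31 days, 14 remaining
December 2023 has 31 days, need 14
Result: 2023-12-17

2023-12-17


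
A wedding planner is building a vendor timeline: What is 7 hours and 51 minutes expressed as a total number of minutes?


Hours: 7
Minutes: 51
Convert hours to minutes: 7 x 60 = 420
Add remaining minutes: 420 + 51 = 471

471


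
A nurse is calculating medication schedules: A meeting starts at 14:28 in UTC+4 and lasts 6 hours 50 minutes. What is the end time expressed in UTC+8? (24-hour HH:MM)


Start: 14:28 in UTC+4
Step 1 - add duration:
  minutes: 28 + 50 = 78 (carry 1h)
  hours: 14 + 6 + 1 = 21
  end in UTC+4: 21:18
Step 2 - convert UTC+4 -> UTC+8:
  offset difference: 8 - (4) = 4 hours
  21 + (4) = 25 -> mod 24 = 1
Result: 01:18 in UTC+8

01:18


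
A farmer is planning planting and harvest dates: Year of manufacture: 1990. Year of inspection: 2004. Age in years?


Birth year: 1990
Current year: 2004
Age = current year - birth year
Age = 2004 - 1990 = 14

14


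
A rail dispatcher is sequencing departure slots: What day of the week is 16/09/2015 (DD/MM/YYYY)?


Date: 2015-09-16
January 1, 2015 is a Thursday
Day of year: 259
Offset from Jan 1: 258 days
258 mod 7 = 6
Result: Wednesday

Wednesday


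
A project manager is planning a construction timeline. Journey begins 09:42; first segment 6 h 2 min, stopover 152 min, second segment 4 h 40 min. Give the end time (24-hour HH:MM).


Depart: 09:42
Leg 1: +362 min -> 15:44
Layover: +152 min -> 18:16
Leg 2: +280 min -> 22:56
Total travel: 794 minutes = 13h 14m
Arrival: 22:56

22:56


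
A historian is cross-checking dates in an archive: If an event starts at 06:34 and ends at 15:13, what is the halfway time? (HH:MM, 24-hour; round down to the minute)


Start time: 06:34 = 394 minutes from midnight
End time: 15:13 = 913 minutes from midnight
Sum: 394 + 913 = 1307
Midpoint: 1307 / 2 = 653 minutes
Convert: 653 / 60 = 10 hours, 53 minutes
Result: 10:53

10:53


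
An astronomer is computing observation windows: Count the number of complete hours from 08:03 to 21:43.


Start: 08:03
End: 21:43
Hour difference: 21 - 8 = 13 hours
Minute difference: 43 - 3 = 40 minutes
Total minutes: 820
Complete hours: 820 / 60 = 13 (remainder 40)

13


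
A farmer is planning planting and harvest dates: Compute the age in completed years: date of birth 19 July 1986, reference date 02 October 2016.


Birth: 1986-07-19
Reference: 2016-10-02
Year difference: 2016 - 1986 = 30
Has birthday (07-19) occurred by 10-02? Yes
Age in full years: 30

30


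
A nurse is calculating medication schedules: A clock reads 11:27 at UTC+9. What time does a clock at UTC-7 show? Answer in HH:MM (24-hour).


Local time: 11:27 at UTC+9 (offset 9h)
Target zone: UTC-7 (offset -7h)
Difference: -7 - (9) = -16 hours
Calculation: 11 + (-16) = -5
Wraparound: (-5) mod 24 = 19
Result: 19:27

19:27


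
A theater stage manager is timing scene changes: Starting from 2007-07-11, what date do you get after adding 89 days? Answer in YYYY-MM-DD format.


Start: 2007-07-11
Adding 89 days
Days remaining in July: 20
After July: 69 days still to add
August 2007: 31 days, 38 remaining
September 2007: 30 days, 8 remaining
October 2007 has 31 days, need 8
Result: 2007-10-08

2007-10-08
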